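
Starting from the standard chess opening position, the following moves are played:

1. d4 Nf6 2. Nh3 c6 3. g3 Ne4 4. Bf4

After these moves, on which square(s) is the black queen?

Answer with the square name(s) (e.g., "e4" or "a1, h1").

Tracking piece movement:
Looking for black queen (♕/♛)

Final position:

  a b c d e f g h
  ─────────────────
8│♜ ♞ ♝ ♛ ♚ ♝ · ♜│8
7│♟ ♟ · ♟ ♟ ♟ ♟ ♟│7
6│· · ♟ · · · · ·│6
5│· · · · · · · ·│5
4│· · · ♙ ♞ ♗ · ·│4
3│· · · · · · ♙ ♘│3
2│♙ ♙ ♙ · ♙ ♙ · ♙│2
1│♖ ♘ · ♕ ♔ ♗ · ♖│1
  ─────────────────
  a b c d e f g h


d8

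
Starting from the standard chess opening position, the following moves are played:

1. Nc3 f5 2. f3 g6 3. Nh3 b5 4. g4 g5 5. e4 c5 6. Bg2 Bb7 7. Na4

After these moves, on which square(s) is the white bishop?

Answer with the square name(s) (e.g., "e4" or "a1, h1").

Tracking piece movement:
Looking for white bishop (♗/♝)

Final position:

  a b c d e f g h
  ─────────────────
8│♜ ♞ · ♛ ♚ ♝ ♞ ♜│8
7│♟ ♝ · ♟ ♟ · · ♟│7
6│· · · · · · · ·│6
5│· ♟ ♟ · · ♟ ♟ ·│5
4│♘ · · · ♙ · ♙ ·│4
3│· · · · · ♙ · ♘│3
2│♙ ♙ ♙ ♙ · · ♗ ♙│2
1│♖ · ♗ ♕ ♔ · · ♖│1
  ─────────────────
  a b c d e f g h


c1, g2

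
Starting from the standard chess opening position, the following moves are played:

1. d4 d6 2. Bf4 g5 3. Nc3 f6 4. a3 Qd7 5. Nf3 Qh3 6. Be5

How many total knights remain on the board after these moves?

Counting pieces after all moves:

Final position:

  a b c d e f g h
  ─────────────────
8│♜ ♞ ♝ · ♚ ♝ ♞ ♜│8
7│♟ ♟ ♟ · ♟ · · ♟│7
6│· · · ♟ · ♟ · ·│6
5│· · · · ♗ · ♟ ·│5
4│· · · ♙ · · · ·│4
3│♙ · ♘ · · ♘ · ♛│3
2│· ♙ ♙ · ♙ ♙ ♙ ♙│2
1│♖ · · ♕ ♔ ♗ · ♖│1
  ─────────────────
  a b c d e f g h


4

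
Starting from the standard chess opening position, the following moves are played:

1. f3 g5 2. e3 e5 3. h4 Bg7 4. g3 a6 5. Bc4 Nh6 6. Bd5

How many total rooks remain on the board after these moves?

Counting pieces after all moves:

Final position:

  a b c d e f g h
  ─────────────────
8│♜ ♞ ♝ ♛ ♚ · · ♜│8
7│· ♟ ♟ ♟ · ♟ ♝ ♟│7
6│♟ · · · · · · ♞│6
5│· · · ♗ ♟ · ♟ ·│5
4│· · · · · · · ♙│4
3│· · · · ♙ ♙ ♙ ·│3
2│♙ ♙ ♙ ♙ · · · ·│2
1│♖ ♘ ♗ ♕ ♔ · ♘ ♖│1
  ─────────────────
  a b c d e f g h


4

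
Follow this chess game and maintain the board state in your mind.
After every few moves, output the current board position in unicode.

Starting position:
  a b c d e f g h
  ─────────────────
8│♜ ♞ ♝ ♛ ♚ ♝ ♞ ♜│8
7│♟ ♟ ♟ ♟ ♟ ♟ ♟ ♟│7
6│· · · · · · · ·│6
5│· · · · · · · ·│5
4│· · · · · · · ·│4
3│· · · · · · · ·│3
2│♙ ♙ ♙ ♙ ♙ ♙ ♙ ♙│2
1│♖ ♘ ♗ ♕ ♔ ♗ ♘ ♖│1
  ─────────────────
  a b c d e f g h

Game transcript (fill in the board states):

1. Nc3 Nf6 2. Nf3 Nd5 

  a b c d e f g h
  ─────────────────
8│♜ ♞ ♝ ♛ ♚ ♝ · ♜│8
7│♟ ♟ ♟ ♟ ♟ ♟ ♟ ♟│7
6│· · · · · · · ·│6
5│· · · ♞ · · · ·│5
4│· · · · · · · ·│4
3│· · ♘ · · ♘ · ·│3
2│♙ ♙ ♙ ♙ ♙ ♙ ♙ ♙│2
1│♖ · ♗ ♕ ♔ ♗ · ♖│1
  ─────────────────
  a b c d e f g h

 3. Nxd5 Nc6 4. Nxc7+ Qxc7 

  a b c d e f g h
  ─────────────────
8│♜ · ♝ · ♚ ♝ · ♜│8
7│♟ ♟ ♛ ♟ ♟ ♟ ♟ ♟│7
6│· · ♞ · · · · ·│6
5│· · · · · · · ·│5
4│· · · · · · · ·│4
3│· · · · · ♘ · ·│3
2│♙ ♙ ♙ ♙ ♙ ♙ ♙ ♙│2
1│♖ · ♗ ♕ ♔ ♗ · ♖│1
  ─────────────────
  a b c d e f g h

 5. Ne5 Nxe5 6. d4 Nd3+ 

  a b c d e f g h
  ─────────────────
8│♜ · ♝ · ♚ ♝ · ♜│8
7│♟ ♟ ♛ ♟ ♟ ♟ ♟ ♟│7
6│· · · · · · · ·│6
5│· · · · · · · ·│5
4│· · · ♙ · · · ·│4
3│· · · ♞ · · · ·│3
2│♙ ♙ ♙ · ♙ ♙ ♙ ♙│2
1│♖ · ♗ ♕ ♔ ♗ · ♖│1
  ─────────────────
  a b c d e f g h

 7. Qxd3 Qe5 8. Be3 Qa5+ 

  a b c d e f g h
  ─────────────────
8│♜ · ♝ · ♚ ♝ · ♜│8
7│♟ ♟ · ♟ ♟ ♟ ♟ ♟│7
6│· · · · · · · ·│6
5│♛ · · · · · · ·│5
4│· · · ♙ · · · ·│4
3│· · · ♕ ♗ · · ·│3
2│♙ ♙ ♙ · ♙ ♙ ♙ ♙│2
1│♖ · · · ♔ ♗ · ♖│1
  ─────────────────
  a b c d e f g h

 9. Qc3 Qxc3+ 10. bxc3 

  a b c d e f g h
  ─────────────────
8│♜ · ♝ · ♚ ♝ · ♜│8
7│♟ ♟ · ♟ ♟ ♟ ♟ ♟│7
6│· · · · · · · ·│6
5│· · · · · · · ·│5
4│· · · ♙ · · · ·│4
3│· · ♙ · ♗ · · ·│3
2│♙ · ♙ · ♙ ♙ ♙ ♙│2
1│♖ · · · ♔ ♗ · ♖│1
  ─────────────────
  a b c d e f g h


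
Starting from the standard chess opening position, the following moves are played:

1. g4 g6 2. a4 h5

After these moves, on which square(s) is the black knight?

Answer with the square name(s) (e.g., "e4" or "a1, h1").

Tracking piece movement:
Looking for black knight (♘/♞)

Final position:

  a b c d e f g h
  ─────────────────
8│♜ ♞ ♝ ♛ ♚ ♝ ♞ ♜│8
7│♟ ♟ ♟ ♟ ♟ ♟ · ·│7
6│· · · · · · ♟ ·│6
5│· · · · · · · ♟│5
4│♙ · · · · · ♙ ·│4
3│· · · · · · · ·│3
2│· ♙ ♙ ♙ ♙ ♙ · ♙│2
1│♖ ♘ ♗ ♕ ♔ ♗ ♘ ♖│1
  ─────────────────
  a b c d e f g h


b8, g8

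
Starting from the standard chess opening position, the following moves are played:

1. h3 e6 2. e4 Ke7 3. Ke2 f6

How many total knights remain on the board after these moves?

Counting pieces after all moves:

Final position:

  a b c d e f g h
  ─────────────────
8│♜ ♞ ♝ ♛ · ♝ ♞ ♜│8
7│♟ ♟ ♟ ♟ ♚ · ♟ ♟│7
6│· · · · ♟ ♟ · ·│6
5│· · · · · · · ·│5
4│· · · · ♙ · · ·│4
3│· · · · · · · ♙│3
2│♙ ♙ ♙ ♙ ♔ ♙ ♙ ·│2
1│♖ ♘ ♗ ♕ · ♗ ♘ ♖│1
  ─────────────────
  a b c d e f g h


4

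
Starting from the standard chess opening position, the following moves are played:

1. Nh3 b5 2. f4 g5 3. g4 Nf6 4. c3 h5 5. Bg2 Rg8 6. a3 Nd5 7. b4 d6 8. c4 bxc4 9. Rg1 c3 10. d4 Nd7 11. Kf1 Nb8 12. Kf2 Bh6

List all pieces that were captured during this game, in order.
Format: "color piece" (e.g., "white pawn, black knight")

Tracking captures:
  bxc4: captured white pawn

white pawn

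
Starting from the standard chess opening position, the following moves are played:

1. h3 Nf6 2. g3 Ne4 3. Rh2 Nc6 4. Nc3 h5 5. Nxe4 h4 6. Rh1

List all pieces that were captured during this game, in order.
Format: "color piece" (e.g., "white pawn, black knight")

Tracking captures:
  Nxe4: captured black knight

black knight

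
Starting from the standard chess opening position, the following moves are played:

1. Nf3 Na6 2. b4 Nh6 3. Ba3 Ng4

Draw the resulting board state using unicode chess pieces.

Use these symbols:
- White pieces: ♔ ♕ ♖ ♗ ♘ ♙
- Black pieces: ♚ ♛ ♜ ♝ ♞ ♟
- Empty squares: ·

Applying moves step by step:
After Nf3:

♜ ♞ ♝ ♛ ♚ ♝ ♞ ♜
♟ ♟ ♟ ♟ ♟ ♟ ♟ ♟
· · · · · · · ·
· · · · · · · ·
· · · · · · · ·
· · · · · ♘ · ·
♙ ♙ ♙ ♙ ♙ ♙ ♙ ♙
♖ ♘ ♗ ♕ ♔ ♗ · ♖


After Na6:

♜ · ♝ ♛ ♚ ♝ ♞ ♜
♟ ♟ ♟ ♟ ♟ ♟ ♟ ♟
♞ · · · · · · ·
· · · · · · · ·
· · · · · · · ·
· · · · · ♘ · ·
♙ ♙ ♙ ♙ ♙ ♙ ♙ ♙
♖ ♘ ♗ ♕ ♔ ♗ · ♖


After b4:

♜ · ♝ ♛ ♚ ♝ ♞ ♜
♟ ♟ ♟ ♟ ♟ ♟ ♟ ♟
♞ · · · · · · ·
· · · · · · · ·
· ♙ · · · · · ·
· · · · · ♘ · ·
♙ · ♙ ♙ ♙ ♙ ♙ ♙
♖ ♘ ♗ ♕ ♔ ♗ · ♖


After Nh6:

♜ · ♝ ♛ ♚ ♝ · ♜
♟ ♟ ♟ ♟ ♟ ♟ ♟ ♟
♞ · · · · · · ♞
· · · · · · · ·
· ♙ · · · · · ·
· · · · · ♘ · ·
♙ · ♙ ♙ ♙ ♙ ♙ ♙
♖ ♘ ♗ ♕ ♔ ♗ · ♖


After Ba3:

♜ · ♝ ♛ ♚ ♝ · ♜
♟ ♟ ♟ ♟ ♟ ♟ ♟ ♟
♞ · · · · · · ♞
· · · · · · · ·
· ♙ · · · · · ·
♗ · · · · ♘ · ·
♙ · ♙ ♙ ♙ ♙ ♙ ♙
♖ ♘ · ♕ ♔ ♗ · ♖


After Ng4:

♜ · ♝ ♛ ♚ ♝ · ♜
♟ ♟ ♟ ♟ ♟ ♟ ♟ ♟
♞ · · · · · · ·
· · · · · · · ·
· ♙ · · · · ♞ ·
♗ · · · · ♘ · ·
♙ · ♙ ♙ ♙ ♙ ♙ ♙
♖ ♘ · ♕ ♔ ♗ · ♖



  a b c d e f g h
  ─────────────────
8│♜ · ♝ ♛ ♚ ♝ · ♜│8
7│♟ ♟ ♟ ♟ ♟ ♟ ♟ ♟│7
6│♞ · · · · · · ·│6
5│· · · · · · · ·│5
4│· ♙ · · · · ♞ ·│4
3│♗ · · · · ♘ · ·│3
2│♙ · ♙ ♙ ♙ ♙ ♙ ♙│2
1│♖ ♘ · ♕ ♔ ♗ · ♖│1
  ─────────────────
  a b c d e f g h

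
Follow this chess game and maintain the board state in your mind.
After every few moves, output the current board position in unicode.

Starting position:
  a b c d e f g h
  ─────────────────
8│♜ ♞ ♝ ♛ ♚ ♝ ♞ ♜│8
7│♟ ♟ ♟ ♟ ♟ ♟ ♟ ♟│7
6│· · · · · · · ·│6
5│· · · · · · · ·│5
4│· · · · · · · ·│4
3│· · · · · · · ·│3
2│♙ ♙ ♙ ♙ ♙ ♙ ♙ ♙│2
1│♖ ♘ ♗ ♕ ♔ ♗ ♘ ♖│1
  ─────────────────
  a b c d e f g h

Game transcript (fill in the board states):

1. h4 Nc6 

  a b c d e f g h
  ─────────────────
8│♜ · ♝ ♛ ♚ ♝ ♞ ♜│8
7│♟ ♟ ♟ ♟ ♟ ♟ ♟ ♟│7
6│· · ♞ · · · · ·│6
5│· · · · · · · ·│5
4│· · · · · · · ♙│4
3│· · · · · · · ·│3
2│♙ ♙ ♙ ♙ ♙ ♙ ♙ ·│2
1│♖ ♘ ♗ ♕ ♔ ♗ ♘ ♖│1
  ─────────────────
  a b c d e f g h

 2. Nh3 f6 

  a b c d e f g h
  ─────────────────
8│♜ · ♝ ♛ ♚ ♝ ♞ ♜│8
7│♟ ♟ ♟ ♟ ♟ · ♟ ♟│7
6│· · ♞ · · ♟ · ·│6
5│· · · · · · · ·│5
4│· · · · · · · ♙│4
3│· · · · · · · ♘│3
2│♙ ♙ ♙ ♙ ♙ ♙ ♙ ·│2
1│♖ ♘ ♗ ♕ ♔ ♗ · ♖│1
  ─────────────────
  a b c d e f g h

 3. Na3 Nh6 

  a b c d e f g h
  ─────────────────
8│♜ · ♝ ♛ ♚ ♝ · ♜│8
7│♟ ♟ ♟ ♟ ♟ · ♟ ♟│7
6│· · ♞ · · ♟ · ♞│6
5│· · · · · · · ·│5
4│· · · · · · · ♙│4
3│♘ · · · · · · ♘│3
2│♙ ♙ ♙ ♙ ♙ ♙ ♙ ·│2
1│♖ · ♗ ♕ ♔ ♗ · ♖│1
  ─────────────────
  a b c d e f g h

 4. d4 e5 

  a b c d e f g h
  ─────────────────
8│♜ · ♝ ♛ ♚ ♝ · ♜│8
7│♟ ♟ ♟ ♟ · · ♟ ♟│7
6│· · ♞ · · ♟ · ♞│6
5│· · · · ♟ · · ·│5
4│· · · ♙ · · · ♙│4
3│♘ · · · · · · ♘│3
2│♙ ♙ ♙ · ♙ ♙ ♙ ·│2
1│♖ · ♗ ♕ ♔ ♗ · ♖│1
  ─────────────────
  a b c d e f g h

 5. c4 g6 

  a b c d e f g h
  ─────────────────
8│♜ · ♝ ♛ ♚ ♝ · ♜│8
7│♟ ♟ ♟ ♟ · · · ♟│7
6│· · ♞ · · ♟ ♟ ♞│6
5│· · · · ♟ · · ·│5
4│· · ♙ ♙ · · · ♙│4
3│♘ · · · · · · ♘│3
2│♙ ♙ · · ♙ ♙ ♙ ·│2
1│♖ · ♗ ♕ ♔ ♗ · ♖│1
  ─────────────────
  a b c d e f g h



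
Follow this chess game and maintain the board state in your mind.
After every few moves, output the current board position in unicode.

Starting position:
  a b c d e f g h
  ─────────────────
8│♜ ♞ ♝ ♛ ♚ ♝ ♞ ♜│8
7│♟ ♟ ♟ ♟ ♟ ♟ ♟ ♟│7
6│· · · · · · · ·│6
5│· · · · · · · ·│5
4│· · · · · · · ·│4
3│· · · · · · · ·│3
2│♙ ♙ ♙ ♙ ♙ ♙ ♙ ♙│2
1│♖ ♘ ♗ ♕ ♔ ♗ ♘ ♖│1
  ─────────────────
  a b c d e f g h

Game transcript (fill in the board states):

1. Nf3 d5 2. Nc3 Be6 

  a b c d e f g h
  ─────────────────
8│♜ ♞ · ♛ ♚ ♝ ♞ ♜│8
7│♟ ♟ ♟ · ♟ ♟ ♟ ♟│7
6│· · · · ♝ · · ·│6
5│· · · ♟ · · · ·│5
4│· · · · · · · ·│4
3│· · ♘ · · ♘ · ·│3
2│♙ ♙ ♙ ♙ ♙ ♙ ♙ ♙│2
1│♖ · ♗ ♕ ♔ ♗ · ♖│1
  ─────────────────
  a b c d e f g h

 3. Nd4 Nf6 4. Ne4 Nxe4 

  a b c d e f g h
  ─────────────────
8│♜ ♞ · ♛ ♚ ♝ · ♜│8
7│♟ ♟ ♟ · ♟ ♟ ♟ ♟│7
6│· · · · ♝ · · ·│6
5│· · · ♟ · · · ·│5
4│· · · ♘ ♞ · · ·│4
3│· · · · · · · ·│3
2│♙ ♙ ♙ ♙ ♙ ♙ ♙ ♙│2
1│♖ · ♗ ♕ ♔ ♗ · ♖│1
  ─────────────────
  a b c d e f g h

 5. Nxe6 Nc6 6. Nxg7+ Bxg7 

  a b c d e f g h
  ─────────────────
8│♜ · · ♛ ♚ · · ♜│8
7│♟ ♟ ♟ · ♟ ♟ ♝ ♟│7
6│· · ♞ · · · · ·│6
5│· · · ♟ · · · ·│5
4│· · · · ♞ · · ·│4
3│· · · · · · · ·│3
2│♙ ♙ ♙ ♙ ♙ ♙ ♙ ♙│2
1│♖ · ♗ ♕ ♔ ♗ · ♖│1
  ─────────────────
  a b c d e f g h

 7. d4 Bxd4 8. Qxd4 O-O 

  a b c d e f g h
  ─────────────────
8│♜ · · ♛ · ♜ ♚ ·│8
7│♟ ♟ ♟ · ♟ ♟ · ♟│7
6│· · ♞ · · · · ·│6
5│· · · ♟ · · · ·│5
4│· · · ♕ ♞ · · ·│4
3│· · · · · · · ·│3
2│♙ ♙ ♙ · ♙ ♙ ♙ ♙│2
1│♖ · ♗ · ♔ ♗ · ♖│1
  ─────────────────
  a b c d e f g h

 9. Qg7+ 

  a b c d e f g h
  ─────────────────
8│♜ · · ♛ · ♜ ♚ ·│8
7│♟ ♟ ♟ · ♟ ♟ ♕ ♟│7
6│· · ♞ · · · · ·│6
5│· · · ♟ · · · ·│5
4│· · · · ♞ · · ·│4
3│· · · · · · · ·│3
2│♙ ♙ ♙ · ♙ ♙ ♙ ♙│2
1│♖ · ♗ · ♔ ♗ · ♖│1
  ─────────────────
  a b c d e f g h


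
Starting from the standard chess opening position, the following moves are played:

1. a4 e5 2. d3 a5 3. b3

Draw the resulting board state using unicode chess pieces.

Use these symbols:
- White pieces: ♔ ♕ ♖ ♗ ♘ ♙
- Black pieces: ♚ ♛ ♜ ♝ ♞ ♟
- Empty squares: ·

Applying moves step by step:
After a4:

♜ ♞ ♝ ♛ ♚ ♝ ♞ ♜
♟ ♟ ♟ ♟ ♟ ♟ ♟ ♟
· · · · · · · ·
· · · · · · · ·
♙ · · · · · · ·
· · · · · · · ·
· ♙ ♙ ♙ ♙ ♙ ♙ ♙
♖ ♘ ♗ ♕ ♔ ♗ ♘ ♖


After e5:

♜ ♞ ♝ ♛ ♚ ♝ ♞ ♜
♟ ♟ ♟ ♟ · ♟ ♟ ♟
· · · · · · · ·
· · · · ♟ · · ·
♙ · · · · · · ·
· · · · · · · ·
· ♙ ♙ ♙ ♙ ♙ ♙ ♙
♖ ♘ ♗ ♕ ♔ ♗ ♘ ♖


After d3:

♜ ♞ ♝ ♛ ♚ ♝ ♞ ♜
♟ ♟ ♟ ♟ · ♟ ♟ ♟
· · · · · · · ·
· · · · ♟ · · ·
♙ · · · · · · ·
· · · ♙ · · · ·
· ♙ ♙ · ♙ ♙ ♙ ♙
♖ ♘ ♗ ♕ ♔ ♗ ♘ ♖


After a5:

♜ ♞ ♝ ♛ ♚ ♝ ♞ ♜
· ♟ ♟ ♟ · ♟ ♟ ♟
· · · · · · · ·
♟ · · · ♟ · · ·
♙ · · · · · · ·
· · · ♙ · · · ·
· ♙ ♙ · ♙ ♙ ♙ ♙
♖ ♘ ♗ ♕ ♔ ♗ ♘ ♖


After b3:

♜ ♞ ♝ ♛ ♚ ♝ ♞ ♜
· ♟ ♟ ♟ · ♟ ♟ ♟
· · · · · · · ·
♟ · · · ♟ · · ·
♙ · · · · · · ·
· ♙ · ♙ · · · ·
· · ♙ · ♙ ♙ ♙ ♙
♖ ♘ ♗ ♕ ♔ ♗ ♘ ♖



  a b c d e f g h
  ─────────────────
8│♜ ♞ ♝ ♛ ♚ ♝ ♞ ♜│8
7│· ♟ ♟ ♟ · ♟ ♟ ♟│7
6│· · · · · · · ·│6
5│♟ · · · ♟ · · ·│5
4│♙ · · · · · · ·│4
3│· ♙ · ♙ · · · ·│3
2│· · ♙ · ♙ ♙ ♙ ♙│2
1│♖ ♘ ♗ ♕ ♔ ♗ ♘ ♖│1
  ─────────────────
  a b c d e f g h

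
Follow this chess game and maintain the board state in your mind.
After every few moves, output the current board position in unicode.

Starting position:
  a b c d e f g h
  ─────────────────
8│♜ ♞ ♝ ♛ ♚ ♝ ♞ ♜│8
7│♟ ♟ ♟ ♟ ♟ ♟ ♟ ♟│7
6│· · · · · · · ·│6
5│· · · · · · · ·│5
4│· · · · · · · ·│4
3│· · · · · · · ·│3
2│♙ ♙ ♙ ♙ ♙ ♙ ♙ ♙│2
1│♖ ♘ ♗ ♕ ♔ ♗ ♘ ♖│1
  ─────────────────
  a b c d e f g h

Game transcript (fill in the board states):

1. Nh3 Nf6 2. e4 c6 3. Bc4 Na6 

  a b c d e f g h
  ─────────────────
8│♜ · ♝ ♛ ♚ ♝ · ♜│8
7│♟ ♟ · ♟ ♟ ♟ ♟ ♟│7
6│♞ · ♟ · · ♞ · ·│6
5│· · · · · · · ·│5
4│· · ♗ · ♙ · · ·│4
3│· · · · · · · ♘│3
2│♙ ♙ ♙ ♙ · ♙ ♙ ♙│2
1│♖ ♘ ♗ ♕ ♔ · · ♖│1
  ─────────────────
  a b c d e f g h

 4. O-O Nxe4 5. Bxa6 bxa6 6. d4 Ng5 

  a b c d e f g h
  ─────────────────
8│♜ · ♝ ♛ ♚ ♝ · ♜│8
7│♟ · · ♟ ♟ ♟ ♟ ♟│7
6│♟ · ♟ · · · · ·│6
5│· · · · · · ♞ ·│5
4│· · · ♙ · · · ·│4
3│· · · · · · · ♘│3
2│♙ ♙ ♙ · · ♙ ♙ ♙│2
1│♖ ♘ ♗ ♕ · ♖ ♔ ·│1
  ─────────────────
  a b c d e f g h

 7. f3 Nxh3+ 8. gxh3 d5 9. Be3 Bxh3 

  a b c d e f g h
  ─────────────────
8│♜ · · ♛ ♚ ♝ · ♜│8
7│♟ · · · ♟ ♟ ♟ ♟│7
6│♟ · ♟ · · · · ·│6
5│· · · ♟ · · · ·│5
4│· · · ♙ · · · ·│4
3│· · · · ♗ ♙ · ♝│3
2│♙ ♙ ♙ · · · · ♙│2
1│♖ ♘ · ♕ · ♖ ♔ ·│1
  ─────────────────
  a b c d e f g h

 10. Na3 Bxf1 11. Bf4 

  a b c d e f g h
  ─────────────────
8│♜ · · ♛ ♚ ♝ · ♜│8
7│♟ · · · ♟ ♟ ♟ ♟│7
6│♟ · ♟ · · · · ·│6
5│· · · ♟ · · · ·│5
4│· · · ♙ · ♗ · ·│4
3│♘ · · · · ♙ · ·│3
2│♙ ♙ ♙ · · · · ♙│2
1│♖ · · ♕ · ♝ ♔ ·│1
  ─────────────────
  a b c d e f g h


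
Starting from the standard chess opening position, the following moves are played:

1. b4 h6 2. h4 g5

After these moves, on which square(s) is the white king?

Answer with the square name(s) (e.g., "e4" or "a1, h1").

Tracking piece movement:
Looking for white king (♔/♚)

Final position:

  a b c d e f g h
  ─────────────────
8│♜ ♞ ♝ ♛ ♚ ♝ ♞ ♜│8
7│♟ ♟ ♟ ♟ ♟ ♟ · ·│7
6│· · · · · · · ♟│6
5│· · · · · · ♟ ·│5
4│· ♙ · · · · · ♙│4
3│· · · · · · · ·│3
2│♙ · ♙ ♙ ♙ ♙ ♙ ·│2
1│♖ ♘ ♗ ♕ ♔ ♗ ♘ ♖│1
  ─────────────────
  a b c d e f g h


e1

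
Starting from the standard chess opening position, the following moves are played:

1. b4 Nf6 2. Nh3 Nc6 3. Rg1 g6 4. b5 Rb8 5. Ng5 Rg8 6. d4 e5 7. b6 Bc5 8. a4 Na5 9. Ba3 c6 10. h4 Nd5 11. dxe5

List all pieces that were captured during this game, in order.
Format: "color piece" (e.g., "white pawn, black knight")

Tracking captures:
  dxe5: captured black pawn

black pawn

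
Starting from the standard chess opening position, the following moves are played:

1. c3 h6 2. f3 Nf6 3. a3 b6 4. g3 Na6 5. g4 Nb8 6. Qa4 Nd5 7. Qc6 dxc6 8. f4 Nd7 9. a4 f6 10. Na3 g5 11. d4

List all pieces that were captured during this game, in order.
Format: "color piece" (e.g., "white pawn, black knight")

Tracking captures:
  dxc6: captured white queen

white queen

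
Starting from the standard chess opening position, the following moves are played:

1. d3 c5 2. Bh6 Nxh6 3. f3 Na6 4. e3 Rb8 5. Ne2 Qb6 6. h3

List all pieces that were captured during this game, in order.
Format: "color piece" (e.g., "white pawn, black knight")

Tracking captures:
  Nxh6: captured white bishop

white bishop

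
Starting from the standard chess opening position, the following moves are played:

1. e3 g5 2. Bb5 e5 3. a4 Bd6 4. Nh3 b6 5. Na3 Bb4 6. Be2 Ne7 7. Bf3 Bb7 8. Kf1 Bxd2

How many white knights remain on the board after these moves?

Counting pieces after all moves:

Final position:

  a b c d e f g h
  ─────────────────
8│♜ ♞ · ♛ ♚ · · ♜│8
7│♟ ♝ ♟ ♟ ♞ ♟ · ♟│7
6│· ♟ · · · · · ·│6
5│· · · · ♟ · ♟ ·│5
4│♙ · · · · · · ·│4
3│♘ · · · ♙ ♗ · ♘│3
2│· ♙ ♙ ♝ · ♙ ♙ ♙│2
1│♖ · ♗ ♕ · ♔ · ♖│1
  ─────────────────
  a b c d e f g h


2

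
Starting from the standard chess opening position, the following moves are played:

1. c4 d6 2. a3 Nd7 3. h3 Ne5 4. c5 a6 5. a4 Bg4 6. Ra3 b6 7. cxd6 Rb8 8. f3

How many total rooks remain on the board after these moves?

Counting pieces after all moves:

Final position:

  a b c d e f g h
  ─────────────────
8│· ♜ · ♛ ♚ ♝ ♞ ♜│8
7│· · ♟ · ♟ ♟ ♟ ♟│7
6│♟ ♟ · ♙ · · · ·│6
5│· · · · ♞ · · ·│5
4│♙ · · · · · ♝ ·│4
3│♖ · · · · ♙ · ♙│3
2│· ♙ · ♙ ♙ · ♙ ·│2
1│· ♘ ♗ ♕ ♔ ♗ ♘ ♖│1
  ─────────────────
  a b c d e f g h


4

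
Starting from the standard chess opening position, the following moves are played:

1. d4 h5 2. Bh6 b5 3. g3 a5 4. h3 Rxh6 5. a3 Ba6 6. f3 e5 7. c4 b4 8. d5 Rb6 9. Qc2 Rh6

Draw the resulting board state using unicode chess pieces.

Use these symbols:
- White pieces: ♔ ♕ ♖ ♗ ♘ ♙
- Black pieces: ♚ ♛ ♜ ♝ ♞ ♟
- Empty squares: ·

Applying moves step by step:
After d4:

♜ ♞ ♝ ♛ ♚ ♝ ♞ ♜
♟ ♟ ♟ ♟ ♟ ♟ ♟ ♟
· · · · · · · ·
· · · · · · · ·
· · · ♙ · · · ·
· · · · · · · ·
♙ ♙ ♙ · ♙ ♙ ♙ ♙
♖ ♘ ♗ ♕ ♔ ♗ ♘ ♖


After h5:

♜ ♞ ♝ ♛ ♚ ♝ ♞ ♜
♟ ♟ ♟ ♟ ♟ ♟ ♟ ·
· · · · · · · ·
· · · · · · · ♟
· · · ♙ · · · ·
· · · · · · · ·
♙ ♙ ♙ · ♙ ♙ ♙ ♙
♖ ♘ ♗ ♕ ♔ ♗ ♘ ♖


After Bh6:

♜ ♞ ♝ ♛ ♚ ♝ ♞ ♜
♟ ♟ ♟ ♟ ♟ ♟ ♟ ·
· · · · · · · ♗
· · · · · · · ♟
· · · ♙ · · · ·
· · · · · · · ·
♙ ♙ ♙ · ♙ ♙ ♙ ♙
♖ ♘ · ♕ ♔ ♗ ♘ ♖


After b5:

♜ ♞ ♝ ♛ ♚ ♝ ♞ ♜
♟ · ♟ ♟ ♟ ♟ ♟ ·
· · · · · · · ♗
· ♟ · · · · · ♟
· · · ♙ · · · ·
· · · · · · · ·
♙ ♙ ♙ · ♙ ♙ ♙ ♙
♖ ♘ · ♕ ♔ ♗ ♘ ♖


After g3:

♜ ♞ ♝ ♛ ♚ ♝ ♞ ♜
♟ · ♟ ♟ ♟ ♟ ♟ ·
· · · · · · · ♗
· ♟ · · · · · ♟
· · · ♙ · · · ·
· · · · · · ♙ ·
♙ ♙ ♙ · ♙ ♙ · ♙
♖ ♘ · ♕ ♔ ♗ ♘ ♖


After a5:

♜ ♞ ♝ ♛ ♚ ♝ ♞ ♜
· · ♟ ♟ ♟ ♟ ♟ ·
· · · · · · · ♗
♟ ♟ · · · · · ♟
· · · ♙ · · · ·
· · · · · · ♙ ·
♙ ♙ ♙ · ♙ ♙ · ♙
♖ ♘ · ♕ ♔ ♗ ♘ ♖


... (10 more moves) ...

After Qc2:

♜ ♞ · ♛ ♚ ♝ ♞ ·
· · ♟ ♟ · ♟ ♟ ·
♝ ♜ · · · · · ·
♟ · · ♙ ♟ · · ♟
· ♟ ♙ · · · · ·
♙ · · · · ♙ ♙ ♙
· ♙ ♕ · ♙ · · ·
♖ ♘ · · ♔ ♗ ♘ ♖


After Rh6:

♜ ♞ · ♛ ♚ ♝ ♞ ·
· · ♟ ♟ · ♟ ♟ ·
♝ · · · · · · ♜
♟ · · ♙ ♟ · · ♟
· ♟ ♙ · · · · ·
♙ · · · · ♙ ♙ ♙
· ♙ ♕ · ♙ · · ·
♖ ♘ · · ♔ ♗ ♘ ♖



  a b c d e f g h
  ─────────────────
8│♜ ♞ · ♛ ♚ ♝ ♞ ·│8
7│· · ♟ ♟ · ♟ ♟ ·│7
6│♝ · · · · · · ♜│6
5│♟ · · ♙ ♟ · · ♟│5
4│· ♟ ♙ · · · · ·│4
3│♙ · · · · ♙ ♙ ♙│3
2│· ♙ ♕ · ♙ · · ·│2
1│♖ ♘ · · ♔ ♗ ♘ ♖│1
  ─────────────────
  a b c d e f g h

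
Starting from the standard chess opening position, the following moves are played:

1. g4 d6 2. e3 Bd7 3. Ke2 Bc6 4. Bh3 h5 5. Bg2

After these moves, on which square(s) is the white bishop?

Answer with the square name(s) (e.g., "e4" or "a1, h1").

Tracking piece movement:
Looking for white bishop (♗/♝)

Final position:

  a b c d e f g h
  ─────────────────
8│♜ ♞ · ♛ ♚ ♝ ♞ ♜│8
7│♟ ♟ ♟ · ♟ ♟ ♟ ·│7
6│· · ♝ ♟ · · · ·│6
5│· · · · · · · ♟│5
4│· · · · · · ♙ ·│4
3│· · · · ♙ · · ·│3
2│♙ ♙ ♙ ♙ ♔ ♙ ♗ ♙│2
1│♖ ♘ ♗ ♕ · · ♘ ♖│1
  ─────────────────
  a b c d e f g h


c1, g2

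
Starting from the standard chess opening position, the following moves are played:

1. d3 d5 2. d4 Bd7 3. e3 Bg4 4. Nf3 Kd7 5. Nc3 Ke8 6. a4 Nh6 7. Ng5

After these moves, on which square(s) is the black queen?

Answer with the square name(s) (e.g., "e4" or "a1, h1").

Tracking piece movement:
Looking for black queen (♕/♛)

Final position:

  a b c d e f g h
  ─────────────────
8│♜ ♞ · ♛ ♚ ♝ · ♜│8
7│♟ ♟ ♟ · ♟ ♟ ♟ ♟│7
6│· · · · · · · ♞│6
5│· · · ♟ · · ♘ ·│5
4│♙ · · ♙ · · ♝ ·│4
3│· · ♘ · ♙ · · ·│3
2│· ♙ ♙ · · ♙ ♙ ♙│2
1│♖ · ♗ ♕ ♔ ♗ · ♖│1
  ─────────────────
  a b c d e f g h


d8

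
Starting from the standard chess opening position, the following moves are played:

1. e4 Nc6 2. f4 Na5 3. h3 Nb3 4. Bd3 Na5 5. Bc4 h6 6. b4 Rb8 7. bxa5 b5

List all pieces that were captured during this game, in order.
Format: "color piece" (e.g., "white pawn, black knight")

Tracking captures:
  bxa5: captured black knight

black knight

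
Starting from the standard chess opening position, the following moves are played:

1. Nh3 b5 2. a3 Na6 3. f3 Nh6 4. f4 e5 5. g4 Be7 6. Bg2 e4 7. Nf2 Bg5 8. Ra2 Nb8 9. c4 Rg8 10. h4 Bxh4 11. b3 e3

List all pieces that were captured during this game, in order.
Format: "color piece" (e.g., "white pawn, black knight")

Tracking captures:
  Bxh4: captured white pawn

white pawn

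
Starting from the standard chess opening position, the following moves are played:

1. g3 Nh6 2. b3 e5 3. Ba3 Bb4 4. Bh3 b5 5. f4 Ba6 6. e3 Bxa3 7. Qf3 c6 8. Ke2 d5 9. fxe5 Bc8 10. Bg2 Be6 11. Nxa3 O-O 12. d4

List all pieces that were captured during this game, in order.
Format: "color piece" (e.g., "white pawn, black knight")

Tracking captures:
  Bxa3: captured white bishop
  fxe5: captured black pawn
  Nxa3: captured black bishop

white bishop, black pawn, black bishop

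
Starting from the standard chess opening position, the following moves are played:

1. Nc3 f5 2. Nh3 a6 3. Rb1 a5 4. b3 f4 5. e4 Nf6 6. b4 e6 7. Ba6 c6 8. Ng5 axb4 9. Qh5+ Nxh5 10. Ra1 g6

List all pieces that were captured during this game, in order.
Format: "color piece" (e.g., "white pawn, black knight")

Tracking captures:
  axb4: captured white pawn
  Nxh5: captured white queen

white pawn, white queen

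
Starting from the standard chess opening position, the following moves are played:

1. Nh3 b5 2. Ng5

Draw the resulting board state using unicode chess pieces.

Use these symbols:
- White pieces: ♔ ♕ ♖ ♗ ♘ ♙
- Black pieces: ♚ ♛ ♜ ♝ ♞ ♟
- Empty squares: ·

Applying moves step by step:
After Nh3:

♜ ♞ ♝ ♛ ♚ ♝ ♞ ♜
♟ ♟ ♟ ♟ ♟ ♟ ♟ ♟
· · · · · · · ·
· · · · · · · ·
· · · · · · · ·
· · · · · · · ♘
♙ ♙ ♙ ♙ ♙ ♙ ♙ ♙
♖ ♘ ♗ ♕ ♔ ♗ · ♖


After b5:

♜ ♞ ♝ ♛ ♚ ♝ ♞ ♜
♟ · ♟ ♟ ♟ ♟ ♟ ♟
· · · · · · · ·
· ♟ · · · · · ·
· · · · · · · ·
· · · · · · · ♘
♙ ♙ ♙ ♙ ♙ ♙ ♙ ♙
♖ ♘ ♗ ♕ ♔ ♗ · ♖


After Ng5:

♜ ♞ ♝ ♛ ♚ ♝ ♞ ♜
♟ · ♟ ♟ ♟ ♟ ♟ ♟
· · · · · · · ·
· ♟ · · · · ♘ ·
· · · · · · · ·
· · · · · · · ·
♙ ♙ ♙ ♙ ♙ ♙ ♙ ♙
♖ ♘ ♗ ♕ ♔ ♗ · ♖



  a b c d e f g h
  ─────────────────
8│♜ ♞ ♝ ♛ ♚ ♝ ♞ ♜│8
7│♟ · ♟ ♟ ♟ ♟ ♟ ♟│7
6│· · · · · · · ·│6
5│· ♟ · · · · ♘ ·│5
4│· · · · · · · ·│4
3│· · · · · · · ·│3
2│♙ ♙ ♙ ♙ ♙ ♙ ♙ ♙│2
1│♖ ♘ ♗ ♕ ♔ ♗ · ♖│1
  ─────────────────
  a b c d e f g h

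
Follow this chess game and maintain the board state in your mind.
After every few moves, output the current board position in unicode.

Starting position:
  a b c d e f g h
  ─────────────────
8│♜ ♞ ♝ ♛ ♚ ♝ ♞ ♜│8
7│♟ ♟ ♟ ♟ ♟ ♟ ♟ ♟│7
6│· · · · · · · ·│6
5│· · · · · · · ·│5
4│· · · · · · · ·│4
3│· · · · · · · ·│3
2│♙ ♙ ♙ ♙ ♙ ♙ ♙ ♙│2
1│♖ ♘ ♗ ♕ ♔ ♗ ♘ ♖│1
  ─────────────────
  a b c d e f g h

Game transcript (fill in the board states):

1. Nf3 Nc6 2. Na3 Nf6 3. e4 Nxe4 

  a b c d e f g h
  ─────────────────
8│♜ · ♝ ♛ ♚ ♝ · ♜│8
7│♟ ♟ ♟ ♟ ♟ ♟ ♟ ♟│7
6│· · ♞ · · · · ·│6
5│· · · · · · · ·│5
4│· · · · ♞ · · ·│4
3│♘ · · · · ♘ · ·│3
2│♙ ♙ ♙ ♙ · ♙ ♙ ♙│2
1│♖ · ♗ ♕ ♔ ♗ · ♖│1
  ─────────────────
  a b c d e f g h

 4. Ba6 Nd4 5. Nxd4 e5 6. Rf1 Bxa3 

  a b c d e f g h
  ─────────────────
8│♜ · ♝ ♛ ♚ · · ♜│8
7│♟ ♟ ♟ ♟ · ♟ ♟ ♟│7
6│♗ · · · · · · ·│6
5│· · · · ♟ · · ·│5
4│· · · ♘ ♞ · · ·│4
3│♝ · · · · · · ·│3
2│♙ ♙ ♙ ♙ · ♙ ♙ ♙│2
1│♖ · ♗ ♕ ♔ ♖ · ·│1
  ─────────────────
  a b c d e f g h

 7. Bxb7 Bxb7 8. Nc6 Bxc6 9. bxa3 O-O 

  a b c d e f g h
  ─────────────────
8│♜ · · ♛ · ♜ ♚ ·│8
7│♟ · ♟ ♟ · ♟ ♟ ♟│7
6│· · ♝ · · · · ·│6
5│· · · · ♟ · · ·│5
4│· · · · ♞ · · ·│4
3│♙ · · · · · · ·│3
2│♙ · ♙ ♙ · ♙ ♙ ♙│2
1│♖ · ♗ ♕ ♔ ♖ · ·│1
  ─────────────────
  a b c d e f g h

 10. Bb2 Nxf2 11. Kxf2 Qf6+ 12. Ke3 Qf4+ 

  a b c d e f g h
  ─────────────────
8│♜ · · · · ♜ ♚ ·│8
7│♟ · ♟ ♟ · ♟ ♟ ♟│7
6│· · ♝ · · · · ·│6
5│· · · · ♟ · · ·│5
4│· · · · · ♛ · ·│4
3│♙ · · · ♔ · · ·│3
2│♙ ♗ ♙ ♙ · · ♙ ♙│2
1│♖ · · ♕ · ♖ · ·│1
  ─────────────────
  a b c d e f g h



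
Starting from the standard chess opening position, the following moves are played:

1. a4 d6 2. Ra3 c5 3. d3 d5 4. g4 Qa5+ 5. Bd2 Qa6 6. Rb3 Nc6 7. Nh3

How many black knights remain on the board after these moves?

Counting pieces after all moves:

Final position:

  a b c d e f g h
  ─────────────────
8│♜ · ♝ · ♚ ♝ ♞ ♜│8
7│♟ ♟ · · ♟ ♟ ♟ ♟│7
6│♛ · ♞ · · · · ·│6
5│· · ♟ ♟ · · · ·│5
4│♙ · · · · · ♙ ·│4
3│· ♖ · ♙ · · · ♘│3
2│· ♙ ♙ ♗ ♙ ♙ · ♙│2
1│· ♘ · ♕ ♔ ♗ · ♖│1
  ─────────────────
  a b c d e f g h


2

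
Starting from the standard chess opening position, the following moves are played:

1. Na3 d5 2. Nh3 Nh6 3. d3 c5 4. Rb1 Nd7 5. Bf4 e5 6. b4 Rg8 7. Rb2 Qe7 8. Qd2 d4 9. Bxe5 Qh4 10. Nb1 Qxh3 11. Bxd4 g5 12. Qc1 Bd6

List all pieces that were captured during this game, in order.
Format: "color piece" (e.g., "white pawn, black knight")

Tracking captures:
  Bxe5: captured black pawn
  Qxh3: captured white knight
  Bxd4: captured black pawn

black pawn, white knight, black pawn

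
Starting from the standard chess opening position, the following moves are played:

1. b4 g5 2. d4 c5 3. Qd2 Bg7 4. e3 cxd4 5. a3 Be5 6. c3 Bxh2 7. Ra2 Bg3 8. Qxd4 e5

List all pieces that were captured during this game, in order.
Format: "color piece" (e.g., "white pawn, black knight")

Tracking captures:
  cxd4: captured white pawn
  Bxh2: captured white pawn
  Qxd4: captured black pawn

white pawn, white pawn, black pawn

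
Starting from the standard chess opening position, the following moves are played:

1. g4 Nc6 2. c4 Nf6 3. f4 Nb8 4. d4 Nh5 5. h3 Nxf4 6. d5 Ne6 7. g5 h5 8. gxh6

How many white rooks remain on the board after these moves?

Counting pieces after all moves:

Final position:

  a b c d e f g h
  ─────────────────
8│♜ ♞ ♝ ♛ ♚ ♝ · ♜│8
7│♟ ♟ ♟ ♟ ♟ ♟ ♟ ·│7
6│· · · · ♞ · · ♙│6
5│· · · ♙ · · · ·│5
4│· · ♙ · · · · ·│4
3│· · · · · · · ♙│3
2│♙ ♙ · · ♙ · · ·│2
1│♖ ♘ ♗ ♕ ♔ ♗ ♘ ♖│1
  ─────────────────
  a b c d e f g h


2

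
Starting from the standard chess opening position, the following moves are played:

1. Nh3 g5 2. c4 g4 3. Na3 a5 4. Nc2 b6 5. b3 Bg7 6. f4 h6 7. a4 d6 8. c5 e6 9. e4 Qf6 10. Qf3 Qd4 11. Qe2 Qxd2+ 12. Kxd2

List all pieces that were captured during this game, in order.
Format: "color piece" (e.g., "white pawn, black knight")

Tracking captures:
  Qxd2+: captured white pawn
  Kxd2: captured black queen

white pawn, black queen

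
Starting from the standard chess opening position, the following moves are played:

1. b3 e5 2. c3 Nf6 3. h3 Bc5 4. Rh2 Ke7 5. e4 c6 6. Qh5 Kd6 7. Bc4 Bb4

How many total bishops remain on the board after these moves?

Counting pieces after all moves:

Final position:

  a b c d e f g h
  ─────────────────
8│♜ ♞ ♝ ♛ · · · ♜│8
7│♟ ♟ · ♟ · ♟ ♟ ♟│7
6│· · ♟ ♚ · ♞ · ·│6
5│· · · · ♟ · · ♕│5
4│· ♝ ♗ · ♙ · · ·│4
3│· ♙ ♙ · · · · ♙│3
2│♙ · · ♙ · ♙ ♙ ♖│2
1│♖ ♘ ♗ · ♔ · ♘ ·│1
  ─────────────────
  a b c d e f g h


4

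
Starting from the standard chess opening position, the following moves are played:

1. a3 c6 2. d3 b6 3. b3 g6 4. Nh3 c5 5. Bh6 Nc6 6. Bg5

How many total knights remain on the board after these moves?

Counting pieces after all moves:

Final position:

  a b c d e f g h
  ─────────────────
8│♜ · ♝ ♛ ♚ ♝ ♞ ♜│8
7│♟ · · ♟ ♟ ♟ · ♟│7
6│· ♟ ♞ · · · ♟ ·│6
5│· · ♟ · · · ♗ ·│5
4│· · · · · · · ·│4
3│♙ ♙ · ♙ · · · ♘│3
2│· · ♙ · ♙ ♙ ♙ ♙│2
1│♖ ♘ · ♕ ♔ ♗ · ♖│1
  ─────────────────
  a b c d e f g h


4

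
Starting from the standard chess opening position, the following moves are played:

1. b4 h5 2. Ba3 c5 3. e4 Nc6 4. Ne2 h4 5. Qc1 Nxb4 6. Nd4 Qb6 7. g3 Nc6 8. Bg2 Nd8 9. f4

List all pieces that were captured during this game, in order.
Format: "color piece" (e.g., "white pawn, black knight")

Tracking captures:
  Nxb4: captured white pawn

white pawn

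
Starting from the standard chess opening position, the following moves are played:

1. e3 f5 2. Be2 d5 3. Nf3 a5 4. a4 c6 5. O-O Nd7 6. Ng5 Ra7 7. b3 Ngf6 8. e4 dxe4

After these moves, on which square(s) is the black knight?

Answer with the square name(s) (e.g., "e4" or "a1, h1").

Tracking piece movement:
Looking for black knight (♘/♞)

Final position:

  a b c d e f g h
  ─────────────────
8│· · ♝ ♛ ♚ ♝ · ♜│8
7│♜ ♟ · ♞ ♟ · ♟ ♟│7
6│· · ♟ · · ♞ · ·│6
5│♟ · · · · ♟ ♘ ·│5
4│♙ · · · ♟ · · ·│4
3│· ♙ · · · · · ·│3
2│· · ♙ ♙ ♗ ♙ ♙ ♙│2
1│♖ ♘ ♗ ♕ · ♖ ♔ ·│1
  ─────────────────
  a b c d e f g h


d7, f6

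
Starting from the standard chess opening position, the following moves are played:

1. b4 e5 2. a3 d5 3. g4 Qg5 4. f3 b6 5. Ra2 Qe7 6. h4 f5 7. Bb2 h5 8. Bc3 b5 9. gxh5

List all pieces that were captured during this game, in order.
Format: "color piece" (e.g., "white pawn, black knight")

Tracking captures:
  gxh5: captured black pawn

black pawn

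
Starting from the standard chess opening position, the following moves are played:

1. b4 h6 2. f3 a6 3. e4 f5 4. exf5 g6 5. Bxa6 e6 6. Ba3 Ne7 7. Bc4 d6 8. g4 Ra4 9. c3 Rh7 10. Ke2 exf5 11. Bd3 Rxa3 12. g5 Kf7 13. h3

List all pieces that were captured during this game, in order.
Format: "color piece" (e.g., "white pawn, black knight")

Tracking captures:
  exf5: captured black pawn
  Bxa6: captured black pawn
  exf5: captured white pawn
  Rxa3: captured white bishop

black pawn, black pawn, white pawn, white bishop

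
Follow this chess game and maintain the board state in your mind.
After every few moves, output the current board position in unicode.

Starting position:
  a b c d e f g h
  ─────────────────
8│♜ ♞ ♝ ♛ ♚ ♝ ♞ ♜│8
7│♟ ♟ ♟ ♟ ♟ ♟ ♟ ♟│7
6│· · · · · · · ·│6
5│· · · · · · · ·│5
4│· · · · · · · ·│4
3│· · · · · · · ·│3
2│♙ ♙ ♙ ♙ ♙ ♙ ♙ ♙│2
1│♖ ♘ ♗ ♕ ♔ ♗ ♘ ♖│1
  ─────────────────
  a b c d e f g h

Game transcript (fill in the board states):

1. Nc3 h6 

  a b c d e f g h
  ─────────────────
8│♜ ♞ ♝ ♛ ♚ ♝ ♞ ♜│8
7│♟ ♟ ♟ ♟ ♟ ♟ ♟ ·│7
6│· · · · · · · ♟│6
5│· · · · · · · ·│5
4│· · · · · · · ·│4
3│· · ♘ · · · · ·│3
2│♙ ♙ ♙ ♙ ♙ ♙ ♙ ♙│2
1│♖ · ♗ ♕ ♔ ♗ ♘ ♖│1
  ─────────────────
  a b c d e f g h

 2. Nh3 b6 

  a b c d e f g h
  ─────────────────
8│♜ ♞ ♝ ♛ ♚ ♝ ♞ ♜│8
7│♟ · ♟ ♟ ♟ ♟ ♟ ·│7
6│· ♟ · · · · · ♟│6
5│· · · · · · · ·│5
4│· · · · · · · ·│4
3│· · ♘ · · · · ♘│3
2│♙ ♙ ♙ ♙ ♙ ♙ ♙ ♙│2
1│♖ · ♗ ♕ ♔ ♗ · ♖│1
  ─────────────────
  a b c d e f g h

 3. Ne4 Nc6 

  a b c d e f g h
  ─────────────────
8│♜ · ♝ ♛ ♚ ♝ ♞ ♜│8
7│♟ · ♟ ♟ ♟ ♟ ♟ ·│7
6│· ♟ ♞ · · · · ♟│6
5│· · · · · · · ·│5
4│· · · · ♘ · · ·│4
3│· · · · · · · ♘│3
2│♙ ♙ ♙ ♙ ♙ ♙ ♙ ♙│2
1│♖ · ♗ ♕ ♔ ♗ · ♖│1
  ─────────────────
  a b c d e f g h

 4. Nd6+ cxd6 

  a b c d e f g h
  ─────────────────
8│♜ · ♝ ♛ ♚ ♝ ♞ ♜│8
7│♟ · · ♟ ♟ ♟ ♟ ·│7
6│· ♟ ♞ ♟ · · · ♟│6
5│· · · · · · · ·│5
4│· · · · · · · ·│4
3│· · · · · · · ♘│3
2│♙ ♙ ♙ ♙ ♙ ♙ ♙ ♙│2
1│♖ · ♗ ♕ ♔ ♗ · ♖│1
  ─────────────────
  a b c d e f g h

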